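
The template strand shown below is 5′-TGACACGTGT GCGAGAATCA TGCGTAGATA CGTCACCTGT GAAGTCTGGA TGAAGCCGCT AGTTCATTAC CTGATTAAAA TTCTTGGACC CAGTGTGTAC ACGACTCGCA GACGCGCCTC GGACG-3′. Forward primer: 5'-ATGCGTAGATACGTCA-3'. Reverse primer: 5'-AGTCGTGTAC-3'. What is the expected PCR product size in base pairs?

The forward primer matches the template at positions 20–35.
The reverse primer's reverse complement is GTACACGACT, which matches the template at positions 97–106.
The product runs from position 20 to position 106, so its length is 106 − 20 + 1 = 87 bp.

87 bp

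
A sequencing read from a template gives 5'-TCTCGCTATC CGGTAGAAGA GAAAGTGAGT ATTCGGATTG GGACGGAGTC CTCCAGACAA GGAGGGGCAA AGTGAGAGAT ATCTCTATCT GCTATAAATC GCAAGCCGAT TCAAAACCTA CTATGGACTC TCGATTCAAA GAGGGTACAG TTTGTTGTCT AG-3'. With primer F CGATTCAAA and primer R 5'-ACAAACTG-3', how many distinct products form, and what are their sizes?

Two products: 49 bp, 24 bp

The forward primer CGATTCAAA matches the top strand at positions 107–115, 132–140.
The reverse primer's reverse complement is CAGTTTGT, matching at positions 148–155.
Each forward site pairs with the reverse site to give a product ending at position 155: sizes 49, 24 bp.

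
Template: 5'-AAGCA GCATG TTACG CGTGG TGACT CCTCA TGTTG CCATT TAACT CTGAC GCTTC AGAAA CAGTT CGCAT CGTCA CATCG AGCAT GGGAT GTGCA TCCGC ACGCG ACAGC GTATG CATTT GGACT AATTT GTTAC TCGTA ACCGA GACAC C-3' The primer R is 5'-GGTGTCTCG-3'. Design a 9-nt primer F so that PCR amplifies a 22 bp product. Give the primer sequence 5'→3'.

5'-TGTTACTCG-3'

The reverse primer's reverse complement CGAGACACC matches the template at positions 143–151, so the product ends at position 151.
A 22 bp product then starts at position 151 − 22 + 1 = 130.
The forward primer is identical to the top strand there: TGTTACTCG.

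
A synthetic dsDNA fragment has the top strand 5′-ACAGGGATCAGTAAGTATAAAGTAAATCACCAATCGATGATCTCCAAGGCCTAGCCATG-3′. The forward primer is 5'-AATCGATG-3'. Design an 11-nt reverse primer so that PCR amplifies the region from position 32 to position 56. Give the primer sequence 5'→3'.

The product's 3' end on the top strand is position 56.
The reverse primer anneals to the top strand over positions 46–56, i.e. to AAGGCCTAGCC.
Its sequence written 5'→3' is the reverse complement: GGCTAGGCCTT.

5'-GGCTAGGCCTT-3'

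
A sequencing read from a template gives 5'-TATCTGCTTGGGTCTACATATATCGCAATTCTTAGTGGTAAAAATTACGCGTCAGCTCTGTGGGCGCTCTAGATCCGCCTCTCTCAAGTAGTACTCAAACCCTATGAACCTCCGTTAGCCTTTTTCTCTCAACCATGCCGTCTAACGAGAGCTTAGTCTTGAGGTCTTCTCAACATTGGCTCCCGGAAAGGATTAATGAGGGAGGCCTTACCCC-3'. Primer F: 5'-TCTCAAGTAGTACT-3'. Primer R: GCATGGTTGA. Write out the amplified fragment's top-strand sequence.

5'-TCTCAAGTAGTACTCAAACCCTATGAACCTCCGTTAGCCTTTTTCTCTCAACCATGC-3'

Scanning the template, TCTCAAGTAGTACT occurs at positions 82–95; this primer anneals to the bottom strand there with its 3' end pointing downstream.
Reverse complement of the reverse primer: TCAACCATGC. This occurs on the top strand at positions 129–138.
The product is the template from position 82 through 138 (57 bp).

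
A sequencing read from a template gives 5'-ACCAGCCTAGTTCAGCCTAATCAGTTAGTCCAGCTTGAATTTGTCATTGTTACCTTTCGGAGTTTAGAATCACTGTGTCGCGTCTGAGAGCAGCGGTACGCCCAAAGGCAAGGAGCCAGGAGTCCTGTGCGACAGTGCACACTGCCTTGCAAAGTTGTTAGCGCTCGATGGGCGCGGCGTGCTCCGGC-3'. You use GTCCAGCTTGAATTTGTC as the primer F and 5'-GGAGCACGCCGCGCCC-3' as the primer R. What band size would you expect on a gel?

Forward primer GTCCAGCTTGAATTTGTC is found on the top strand at positions 28–45.
Reverse complement of the reverse primer: GGGCGCGGCGTGCTCC. This occurs on the top strand at positions 170–185.
Amplicon spans positions 28–185: 158 bp.

158 bp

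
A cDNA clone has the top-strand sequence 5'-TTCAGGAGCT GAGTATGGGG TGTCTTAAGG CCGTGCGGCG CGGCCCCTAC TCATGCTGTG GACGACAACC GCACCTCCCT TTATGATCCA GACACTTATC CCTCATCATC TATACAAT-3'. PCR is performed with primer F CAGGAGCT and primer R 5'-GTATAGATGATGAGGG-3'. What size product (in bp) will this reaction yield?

113 bp

Forward primer CAGGAGCT is found on the top strand at positions 3–10.
Taking the reverse complement of GTATAGATGATGAGGG gives CCCTCATCATCTATAC, found at positions 100–115 on the template; the primer anneals here to the top strand with its 3' end pointing upstream.
The product runs from position 3 to position 115, so its length is 115 − 3 + 1 = 113 bp.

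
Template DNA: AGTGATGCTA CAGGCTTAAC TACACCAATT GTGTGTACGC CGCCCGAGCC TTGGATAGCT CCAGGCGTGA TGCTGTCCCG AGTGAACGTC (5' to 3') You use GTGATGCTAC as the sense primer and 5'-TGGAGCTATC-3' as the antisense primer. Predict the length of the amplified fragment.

The forward primer matches the template at positions 2–11.
Reverse complement of the reverse primer: GATAGCTCCA. This occurs on the top strand at positions 54–63.
The product runs from position 2 to position 63, so its length is 63 − 2 + 1 = 62 bp.

62 bp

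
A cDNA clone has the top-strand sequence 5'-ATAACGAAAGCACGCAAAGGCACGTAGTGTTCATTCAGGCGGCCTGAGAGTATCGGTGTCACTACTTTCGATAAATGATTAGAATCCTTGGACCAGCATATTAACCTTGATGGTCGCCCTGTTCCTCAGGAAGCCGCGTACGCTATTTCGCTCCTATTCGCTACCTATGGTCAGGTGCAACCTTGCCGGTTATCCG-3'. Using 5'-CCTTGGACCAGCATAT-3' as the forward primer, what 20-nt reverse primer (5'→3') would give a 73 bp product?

The forward primer binds at positions 86–101, so a 73 bp product ends at position 86 + 73 − 1 = 158.
The reverse primer anneals to the top strand over positions 139–158, i.e. to TACGCTATTTCGCTCCTATT.
Its sequence written 5'→3' is the reverse complement: AATAGGAGCGAAATAGCGTA.

5'-AATAGGAGCGAAATAGCGTA-3'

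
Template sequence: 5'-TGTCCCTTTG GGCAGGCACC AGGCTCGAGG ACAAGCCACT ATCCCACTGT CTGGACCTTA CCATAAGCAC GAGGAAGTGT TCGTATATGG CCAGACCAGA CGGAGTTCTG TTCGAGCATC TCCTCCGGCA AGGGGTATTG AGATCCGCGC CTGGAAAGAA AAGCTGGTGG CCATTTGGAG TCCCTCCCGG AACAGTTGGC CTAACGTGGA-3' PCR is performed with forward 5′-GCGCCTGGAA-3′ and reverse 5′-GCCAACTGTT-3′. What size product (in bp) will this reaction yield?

54 bp

Scanning the template, GCGCCTGGAA occurs at positions 147–156; this primer anneals to the bottom strand there with its 3' end pointing downstream.
Reverse complement of the reverse primer: AACAGTTGGC. This occurs on the top strand at positions 191–200.
The product runs from position 147 to position 200, so its length is 200 − 147 + 1 = 54 bp.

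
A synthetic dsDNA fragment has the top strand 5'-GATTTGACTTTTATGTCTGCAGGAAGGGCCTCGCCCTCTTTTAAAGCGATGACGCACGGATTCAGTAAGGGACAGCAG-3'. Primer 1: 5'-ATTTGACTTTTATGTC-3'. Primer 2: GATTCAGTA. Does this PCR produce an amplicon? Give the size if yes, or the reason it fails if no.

No product — both primers anneal to the same strand and extend in the same direction.

Primer 1 (ATTTGACTTTTATGTC) matches the top strand at positions 2–17 (3' end points downstream).
Primer 2 (GATTCAGTA) also matches the top strand directly, at positions 59–67 — its reverse complement TACTGAATC is not present.
Both primers anneal to the bottom strand with 3' ends pointing the same way, so neither can prime synthesis back toward the other.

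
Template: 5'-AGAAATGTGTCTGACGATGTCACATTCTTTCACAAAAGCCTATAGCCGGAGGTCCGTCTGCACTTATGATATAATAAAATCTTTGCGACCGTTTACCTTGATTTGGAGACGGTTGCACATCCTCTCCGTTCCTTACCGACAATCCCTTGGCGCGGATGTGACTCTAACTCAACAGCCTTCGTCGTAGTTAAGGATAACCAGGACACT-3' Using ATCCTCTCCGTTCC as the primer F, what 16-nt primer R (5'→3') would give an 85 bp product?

The forward primer binds at positions 119–132, so an 85 bp product ends at position 119 + 85 − 1 = 203.
The reverse primer anneals to the top strand over positions 188–203, i.e. to TTAAGGATAACCAGGA.
Its sequence written 5'→3' is the reverse complement: TCCTGGTTATCCTTAA.

5'-TCCTGGTTATCCTTAA-3'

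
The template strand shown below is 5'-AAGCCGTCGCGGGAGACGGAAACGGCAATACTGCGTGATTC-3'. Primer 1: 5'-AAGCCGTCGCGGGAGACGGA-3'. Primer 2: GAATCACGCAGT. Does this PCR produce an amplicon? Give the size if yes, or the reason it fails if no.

Yes — a 41 bp product.

Primer 1 (AAGCCGTCGCGGGAGACGGA) matches the top strand at positions 1–20; it acts as a forward primer.
Primer 2's reverse complement is ACTGCGTGATTC, matching the top strand at positions 30–41; it acts as a reverse primer.
The 3' ends face each other across positions 1–41, giving a 41 bp product.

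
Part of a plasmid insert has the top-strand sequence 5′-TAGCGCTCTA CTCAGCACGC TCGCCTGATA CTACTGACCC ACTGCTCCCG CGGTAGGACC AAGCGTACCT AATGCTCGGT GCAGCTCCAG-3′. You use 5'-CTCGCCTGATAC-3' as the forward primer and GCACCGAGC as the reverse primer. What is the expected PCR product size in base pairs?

Forward primer CTCGCCTGATAC is found on the top strand at positions 20–31.
Taking the reverse complement of GCACCGAGC gives GCTCGGTGC, found at positions 74–82 on the template; the primer anneals here to the top strand with its 3' end pointing upstream.
Product length = (reverse-primer end) − (forward-primer start) + 1 = 82 − 20 + 1 = 63 bp.

63 bp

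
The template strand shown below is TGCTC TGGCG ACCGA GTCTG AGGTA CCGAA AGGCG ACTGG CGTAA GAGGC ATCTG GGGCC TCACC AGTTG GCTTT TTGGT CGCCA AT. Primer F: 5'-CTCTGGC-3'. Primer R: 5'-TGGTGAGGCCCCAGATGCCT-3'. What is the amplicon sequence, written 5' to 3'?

Forward primer CTCTGGC is found on the top strand at positions 3–9.
Reverse complement of the reverse primer: AGGCATCTGGGGCCTCACCA. This occurs on the top strand at positions 47–66.
The product is the template from position 3 through 66 (64 bp).

5'-CTCTGGCGACCGAGTCTGAGGTACCGAAAGGCGACTGGCGTAAGAGGCATCTGGGGCCTCACCA-3'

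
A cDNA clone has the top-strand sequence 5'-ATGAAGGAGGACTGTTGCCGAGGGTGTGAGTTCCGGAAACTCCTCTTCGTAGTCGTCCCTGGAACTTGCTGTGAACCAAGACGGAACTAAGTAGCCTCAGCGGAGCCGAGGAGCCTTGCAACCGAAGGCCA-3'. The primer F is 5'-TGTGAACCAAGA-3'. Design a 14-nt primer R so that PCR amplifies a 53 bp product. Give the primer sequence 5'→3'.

The forward primer binds at positions 70–81, so a 53 bp product ends at position 70 + 53 − 1 = 122.
The reverse primer anneals to the top strand over positions 109–122, i.e. to AGGAGCCTTGCAAC.
Its sequence written 5'→3' is the reverse complement: GTTGCAAGGCTCCT.

5'-GTTGCAAGGCTCCT-3'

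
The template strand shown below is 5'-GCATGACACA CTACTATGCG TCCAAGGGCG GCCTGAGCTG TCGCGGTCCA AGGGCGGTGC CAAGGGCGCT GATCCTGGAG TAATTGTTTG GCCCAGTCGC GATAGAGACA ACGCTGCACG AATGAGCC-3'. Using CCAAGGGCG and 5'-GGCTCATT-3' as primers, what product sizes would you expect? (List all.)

The forward primer CCAAGGGCG matches the top strand at positions 22–30, 48–56, 60–68.
The reverse primer's reverse complement is AATGAGCC, matching at positions 121–128.
Each forward site pairs with the reverse site to give a product ending at position 128: sizes 107, 81, 69 bp.

107 bp, 81 bp, 69 bp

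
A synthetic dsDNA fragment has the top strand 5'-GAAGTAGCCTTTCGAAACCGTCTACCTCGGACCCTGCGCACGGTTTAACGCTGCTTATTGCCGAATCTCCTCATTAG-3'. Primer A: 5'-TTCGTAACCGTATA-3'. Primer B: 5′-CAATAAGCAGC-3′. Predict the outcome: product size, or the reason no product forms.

No product — primer A has no binding site in the template.

Primer A (TTCGTAACCGTATA) does not match the top strand, and its reverse complement TATACGGTTACGAA does not match either.
With no annealing site for primer A, no amplification occurs.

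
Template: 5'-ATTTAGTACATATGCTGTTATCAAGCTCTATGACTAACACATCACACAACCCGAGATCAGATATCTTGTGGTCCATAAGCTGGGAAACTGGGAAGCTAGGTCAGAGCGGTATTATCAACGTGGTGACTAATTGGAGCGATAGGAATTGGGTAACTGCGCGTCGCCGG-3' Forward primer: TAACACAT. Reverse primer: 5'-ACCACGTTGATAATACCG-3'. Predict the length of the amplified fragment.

The forward primer matches the template at positions 35–42.
Taking the reverse complement of ACCACGTTGATAATACCG gives CGGTATTATCAACGTGGT, found at positions 107–124 on the template; the primer anneals here to the top strand with its 3' end pointing upstream.
Amplicon spans positions 35–124: 90 bp.

90 bp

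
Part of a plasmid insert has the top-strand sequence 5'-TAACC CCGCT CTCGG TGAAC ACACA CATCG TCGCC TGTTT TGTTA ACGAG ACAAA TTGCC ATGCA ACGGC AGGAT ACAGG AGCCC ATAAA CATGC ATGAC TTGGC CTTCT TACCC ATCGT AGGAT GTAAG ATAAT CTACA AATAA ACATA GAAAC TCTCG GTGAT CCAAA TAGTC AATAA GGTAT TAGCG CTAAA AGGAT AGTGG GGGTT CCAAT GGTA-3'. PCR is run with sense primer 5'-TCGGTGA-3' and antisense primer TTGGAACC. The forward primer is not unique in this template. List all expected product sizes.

The forward primer TCGGTGA matches the top strand at positions 12–18, 158–164.
The reverse primer's reverse complement is GGTTCCAA, matching at positions 207–214.
Each forward site pairs with the reverse site to give a product ending at position 214: sizes 203, 57 bp.

203 bp, 57 bp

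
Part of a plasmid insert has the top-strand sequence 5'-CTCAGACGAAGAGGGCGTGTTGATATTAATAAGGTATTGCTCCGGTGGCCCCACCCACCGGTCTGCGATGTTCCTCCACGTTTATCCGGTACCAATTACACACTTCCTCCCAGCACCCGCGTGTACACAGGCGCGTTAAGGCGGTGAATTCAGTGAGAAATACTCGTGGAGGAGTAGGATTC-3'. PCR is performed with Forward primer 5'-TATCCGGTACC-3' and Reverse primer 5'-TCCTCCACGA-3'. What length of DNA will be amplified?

The forward primer matches the template at positions 83–93.
Reverse complement of the reverse primer: TCGTGGAGGA. This occurs on the top strand at positions 164–173.
Amplicon spans positions 83–173: 91 bp.

91 bp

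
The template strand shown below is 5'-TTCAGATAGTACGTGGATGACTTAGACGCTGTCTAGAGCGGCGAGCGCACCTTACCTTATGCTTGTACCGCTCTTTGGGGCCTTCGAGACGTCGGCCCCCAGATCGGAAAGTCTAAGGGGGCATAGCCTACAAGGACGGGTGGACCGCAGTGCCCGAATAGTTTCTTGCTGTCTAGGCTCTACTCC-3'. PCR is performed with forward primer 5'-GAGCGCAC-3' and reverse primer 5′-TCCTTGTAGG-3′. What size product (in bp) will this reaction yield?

Forward primer GAGCGCAC is found on the top strand at positions 43–50.
Taking the reverse complement of TCCTTGTAGG gives CCTACAAGGA, found at positions 127–136 on the template; the primer anneals here to the top strand with its 3' end pointing upstream.
Product length = (reverse-primer end) − (forward-primer start) + 1 = 136 − 43 + 1 = 94 bp.

94 bp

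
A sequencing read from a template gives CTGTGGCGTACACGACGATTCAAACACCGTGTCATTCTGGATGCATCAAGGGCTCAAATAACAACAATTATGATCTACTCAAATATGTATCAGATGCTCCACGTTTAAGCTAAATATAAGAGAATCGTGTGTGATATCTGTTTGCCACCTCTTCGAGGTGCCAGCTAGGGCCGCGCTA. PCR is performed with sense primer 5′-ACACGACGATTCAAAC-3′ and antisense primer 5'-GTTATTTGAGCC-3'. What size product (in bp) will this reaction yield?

Scanning the template, ACACGACGATTCAAAC occurs at positions 10–25; this primer anneals to the bottom strand there with its 3' end pointing downstream.
The reverse primer's reverse complement is GGCTCAAATAAC, which matches the template at positions 51–62.
Product length = (reverse-primer end) − (forward-primer start) + 1 = 62 − 10 + 1 = 53 bp.

53 bp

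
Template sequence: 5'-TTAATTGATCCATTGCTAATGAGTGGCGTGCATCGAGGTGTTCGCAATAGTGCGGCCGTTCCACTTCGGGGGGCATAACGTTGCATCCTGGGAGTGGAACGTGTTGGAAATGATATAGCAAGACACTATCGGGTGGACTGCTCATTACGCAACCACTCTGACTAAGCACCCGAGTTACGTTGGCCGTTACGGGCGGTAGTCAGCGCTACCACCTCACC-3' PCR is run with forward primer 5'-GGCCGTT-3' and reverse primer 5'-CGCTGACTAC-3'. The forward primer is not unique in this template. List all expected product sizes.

152 bp, 24 bp

The forward primer GGCCGTT matches the top strand at positions 54–60, 182–188.
The reverse primer's reverse complement is GTAGTCAGCG, matching at positions 196–205.
Each forward site pairs with the reverse site to give a product ending at position 205: sizes 152, 24 bp.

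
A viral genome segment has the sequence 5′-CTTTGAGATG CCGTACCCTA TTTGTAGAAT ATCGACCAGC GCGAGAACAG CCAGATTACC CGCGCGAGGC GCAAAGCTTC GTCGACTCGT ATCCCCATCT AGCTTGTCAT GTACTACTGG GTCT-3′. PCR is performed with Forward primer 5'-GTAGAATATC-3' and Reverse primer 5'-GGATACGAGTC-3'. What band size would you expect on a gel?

71 bp

The forward primer matches the template at positions 24–33.
Reverse complement of the reverse primer: GACTCGTATCC. This occurs on the top strand at positions 84–94.
The product runs from position 24 to position 94, so its length is 94 − 24 + 1 = 71 bp.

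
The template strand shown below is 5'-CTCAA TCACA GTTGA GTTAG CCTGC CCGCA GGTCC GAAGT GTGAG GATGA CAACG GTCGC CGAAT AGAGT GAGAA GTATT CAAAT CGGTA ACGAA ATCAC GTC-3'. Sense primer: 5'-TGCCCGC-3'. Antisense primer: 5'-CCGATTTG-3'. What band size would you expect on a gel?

The forward primer matches the template at positions 23–29.
Taking the reverse complement of CCGATTTG gives CAAATCGG, found at positions 81–88 on the template; the primer anneals here to the top strand with its 3' end pointing upstream.
Product length = (reverse-primer end) − (forward-primer start) + 1 = 88 − 23 + 1 = 66 bp.

66 bp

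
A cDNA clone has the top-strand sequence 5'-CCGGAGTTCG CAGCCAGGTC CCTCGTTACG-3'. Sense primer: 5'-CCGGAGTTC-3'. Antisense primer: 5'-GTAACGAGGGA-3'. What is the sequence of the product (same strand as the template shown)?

5'-CCGGAGTTCGCAGCCAGGTCCCTCGTTAC-3'

Forward primer CCGGAGTTC is found on the top strand at positions 1–9.
Taking the reverse complement of GTAACGAGGGA gives TCCCTCGTTAC, found at positions 19–29 on the template; the primer anneals here to the top strand with its 3' end pointing upstream.
The product is the template from position 1 through 29 (29 bp).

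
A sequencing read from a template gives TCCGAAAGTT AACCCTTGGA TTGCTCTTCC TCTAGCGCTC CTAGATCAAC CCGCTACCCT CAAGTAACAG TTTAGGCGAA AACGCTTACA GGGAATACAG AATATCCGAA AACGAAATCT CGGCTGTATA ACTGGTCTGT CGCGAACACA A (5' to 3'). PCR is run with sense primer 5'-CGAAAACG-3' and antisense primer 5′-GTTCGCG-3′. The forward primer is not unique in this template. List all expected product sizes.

71 bp, 41 bp

The forward primer CGAAAACG matches the top strand at positions 77–84, 107–114.
The reverse primer's reverse complement is CGCGAAC, matching at positions 141–147.
Each forward site pairs with the reverse site to give a product ending at position 147: sizes 71, 41 bp.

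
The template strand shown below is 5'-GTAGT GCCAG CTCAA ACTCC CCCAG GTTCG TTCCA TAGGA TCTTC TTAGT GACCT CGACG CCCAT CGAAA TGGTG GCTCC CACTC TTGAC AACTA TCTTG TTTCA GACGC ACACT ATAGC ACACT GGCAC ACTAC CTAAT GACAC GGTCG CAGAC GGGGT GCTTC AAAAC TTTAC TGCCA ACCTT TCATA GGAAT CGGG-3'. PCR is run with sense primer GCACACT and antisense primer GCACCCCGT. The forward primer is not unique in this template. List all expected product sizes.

54 bp, 44 bp, 36 bp

The forward primer GCACACT matches the top strand at positions 109–115, 119–125, 127–133.
The reverse primer's reverse complement is ACGGGGTGC, matching at positions 154–162.
Each forward site pairs with the reverse site to give a product ending at position 162: sizes 54, 44, 36 bp.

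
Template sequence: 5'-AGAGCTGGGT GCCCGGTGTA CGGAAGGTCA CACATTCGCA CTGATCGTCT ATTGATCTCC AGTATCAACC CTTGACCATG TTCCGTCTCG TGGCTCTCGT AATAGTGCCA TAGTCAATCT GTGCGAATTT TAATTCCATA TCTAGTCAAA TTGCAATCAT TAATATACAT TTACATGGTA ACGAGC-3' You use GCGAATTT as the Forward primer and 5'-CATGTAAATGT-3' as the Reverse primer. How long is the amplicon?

Forward primer GCGAATTT is found on the top strand at positions 123–130.
Reverse complement of the reverse primer: ACATTTACATG. This occurs on the top strand at positions 167–177.
Amplicon spans positions 123–177: 55 bp.

55 bp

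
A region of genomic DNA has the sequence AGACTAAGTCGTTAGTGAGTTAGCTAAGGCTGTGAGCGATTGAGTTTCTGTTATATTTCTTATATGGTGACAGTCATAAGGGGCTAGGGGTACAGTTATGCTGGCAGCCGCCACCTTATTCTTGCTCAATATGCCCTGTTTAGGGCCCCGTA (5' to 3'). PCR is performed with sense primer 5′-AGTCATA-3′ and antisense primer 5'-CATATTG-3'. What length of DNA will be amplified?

62 bp

The forward primer matches the template at positions 72–78.
The reverse primer's reverse complement is CAATATG, which matches the template at positions 127–133.
The product runs from position 72 to position 133, so its length is 133 − 72 + 1 = 62 bp.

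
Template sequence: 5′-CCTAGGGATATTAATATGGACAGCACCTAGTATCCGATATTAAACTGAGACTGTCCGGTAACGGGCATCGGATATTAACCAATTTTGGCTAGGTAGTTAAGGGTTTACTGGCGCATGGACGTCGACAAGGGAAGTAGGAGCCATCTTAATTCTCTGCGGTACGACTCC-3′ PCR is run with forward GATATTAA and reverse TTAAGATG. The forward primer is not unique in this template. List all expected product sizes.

143 bp, 114 bp, 79 bp

The forward primer GATATTAA matches the top strand at positions 7–14, 36–43, 71–78.
The reverse primer's reverse complement is CATCTTAA, matching at positions 142–149.
Each forward site pairs with the reverse site to give a product ending at position 149: sizes 143, 114, 79 bp.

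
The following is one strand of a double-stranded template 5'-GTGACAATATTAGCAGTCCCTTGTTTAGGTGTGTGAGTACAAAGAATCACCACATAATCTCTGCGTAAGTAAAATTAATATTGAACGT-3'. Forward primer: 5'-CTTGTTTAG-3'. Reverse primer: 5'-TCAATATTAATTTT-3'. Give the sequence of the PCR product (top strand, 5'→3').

Scanning the template, CTTGTTTAG occurs at positions 20–28; this primer anneals to the bottom strand there with its 3' end pointing downstream.
The reverse primer's reverse complement is AAAATTAATATTGA, which matches the template at positions 71–84.
The product is the template from position 20 through 84 (65 bp).

5'-CTTGTTTAGGTGTGTGAGTACAAAGAATCACCACATAATCTCTGCGTAAGTAAAATTAATATTGA-3'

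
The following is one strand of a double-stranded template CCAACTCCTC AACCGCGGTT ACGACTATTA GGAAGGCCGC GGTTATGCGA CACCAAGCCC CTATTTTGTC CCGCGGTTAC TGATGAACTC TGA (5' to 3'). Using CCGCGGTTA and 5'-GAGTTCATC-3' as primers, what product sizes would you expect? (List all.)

The forward primer CCGCGGTTA matches the top strand at positions 13–21, 37–45, 71–79.
The reverse primer's reverse complement is GATGAACTC, matching at positions 82–90.
Each forward site pairs with the reverse site to give a product ending at position 90: sizes 78, 54, 20 bp.

78 bp, 54 bp, 20 bp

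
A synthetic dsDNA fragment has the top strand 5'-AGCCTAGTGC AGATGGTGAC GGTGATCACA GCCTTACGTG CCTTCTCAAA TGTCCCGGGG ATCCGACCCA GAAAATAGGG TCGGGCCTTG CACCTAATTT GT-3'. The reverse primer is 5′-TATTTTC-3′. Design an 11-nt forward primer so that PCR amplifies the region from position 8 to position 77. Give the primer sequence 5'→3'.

The reverse primer's reverse complement GAAAATA matches the template at positions 71–77; the product starts at position 8.
The forward primer is identical to the top strand over positions 8–18: TGCAGATGGTG.

5'-TGCAGATGGTG-3'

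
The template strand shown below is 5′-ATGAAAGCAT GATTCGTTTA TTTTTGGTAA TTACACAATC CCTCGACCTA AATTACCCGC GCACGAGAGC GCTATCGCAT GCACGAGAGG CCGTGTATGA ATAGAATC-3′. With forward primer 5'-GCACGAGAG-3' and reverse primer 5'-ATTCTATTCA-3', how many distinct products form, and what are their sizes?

The forward primer GCACGAGAG matches the top strand at positions 61–69, 81–89.
The reverse primer's reverse complement is TGAATAGAAT, matching at positions 98–107.
Each forward site pairs with the reverse site to give a product ending at position 107: sizes 47, 27 bp.

Two products: 47 bp, 27 bp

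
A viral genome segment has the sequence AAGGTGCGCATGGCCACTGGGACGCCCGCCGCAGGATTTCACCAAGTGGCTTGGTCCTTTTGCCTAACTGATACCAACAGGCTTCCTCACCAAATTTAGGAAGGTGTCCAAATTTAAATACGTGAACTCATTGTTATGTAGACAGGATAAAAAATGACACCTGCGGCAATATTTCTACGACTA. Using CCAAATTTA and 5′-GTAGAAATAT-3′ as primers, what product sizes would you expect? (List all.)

89 bp, 71 bp

The forward primer CCAAATTTA matches the top strand at positions 90–98, 108–116.
The reverse primer's reverse complement is ATATTTCTAC, matching at positions 169–178.
Each forward site pairs with the reverse site to give a product ending at position 178: sizes 89, 71 bp.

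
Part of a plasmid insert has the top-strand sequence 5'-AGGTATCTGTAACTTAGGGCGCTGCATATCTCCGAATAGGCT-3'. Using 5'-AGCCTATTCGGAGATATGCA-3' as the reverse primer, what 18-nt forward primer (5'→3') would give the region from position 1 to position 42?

The reverse primer's reverse complement TGCATATCTCCGAATAGGCT matches the template at positions 23–42; the product starts at position 1.
The forward primer is identical to the top strand over positions 1–18: AGGTATCTGTAACTTAGG.

5'-AGGTATCTGTAACTTAGG-3'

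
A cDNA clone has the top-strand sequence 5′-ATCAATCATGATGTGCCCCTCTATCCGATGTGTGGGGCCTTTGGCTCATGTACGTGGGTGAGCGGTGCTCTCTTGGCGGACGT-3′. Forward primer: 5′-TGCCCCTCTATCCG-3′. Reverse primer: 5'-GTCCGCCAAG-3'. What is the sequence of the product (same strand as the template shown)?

5'-TGCCCCTCTATCCGATGTGTGGGGCCTTTGGCTCATGTACGTGGGTGAGCGGTGCTCTCTTGGCGGAC-3'

Scanning the template, TGCCCCTCTATCCG occurs at positions 14–27; this primer anneals to the bottom strand there with its 3' end pointing downstream.
The reverse primer's reverse complement is CTTGGCGGAC, which matches the template at positions 72–81.
The product is the template from position 14 through 81 (68 bp).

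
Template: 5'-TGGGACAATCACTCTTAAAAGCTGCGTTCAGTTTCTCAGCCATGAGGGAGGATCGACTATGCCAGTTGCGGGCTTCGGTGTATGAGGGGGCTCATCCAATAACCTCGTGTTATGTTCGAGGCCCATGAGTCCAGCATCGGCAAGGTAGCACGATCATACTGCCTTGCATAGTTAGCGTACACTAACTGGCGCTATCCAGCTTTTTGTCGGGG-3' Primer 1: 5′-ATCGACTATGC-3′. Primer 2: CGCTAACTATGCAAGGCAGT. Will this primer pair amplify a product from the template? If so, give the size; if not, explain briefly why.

Primer 1 (ATCGACTATGC) matches the top strand at positions 52–62; it acts as a forward primer.
Primer 2's reverse complement is ACTGCCTTGCATAGTTAGCG, matching the top strand at positions 158–177; it acts as a reverse primer.
The 3' ends face each other across positions 52–177, giving a 126 bp product.

Yes — a 126 bp product.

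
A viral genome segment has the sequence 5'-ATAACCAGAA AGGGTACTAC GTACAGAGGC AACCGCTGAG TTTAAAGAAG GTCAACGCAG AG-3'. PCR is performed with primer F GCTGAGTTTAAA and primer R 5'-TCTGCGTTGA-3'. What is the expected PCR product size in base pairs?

27 bp

Forward primer GCTGAGTTTAAA is found on the top strand at positions 35–46.
Reverse complement of the reverse primer: TCAACGCAGA. This occurs on the top strand at positions 52–61.
Product length = (reverse-primer end) − (forward-primer start) + 1 = 61 − 35 + 1 = 27 bp.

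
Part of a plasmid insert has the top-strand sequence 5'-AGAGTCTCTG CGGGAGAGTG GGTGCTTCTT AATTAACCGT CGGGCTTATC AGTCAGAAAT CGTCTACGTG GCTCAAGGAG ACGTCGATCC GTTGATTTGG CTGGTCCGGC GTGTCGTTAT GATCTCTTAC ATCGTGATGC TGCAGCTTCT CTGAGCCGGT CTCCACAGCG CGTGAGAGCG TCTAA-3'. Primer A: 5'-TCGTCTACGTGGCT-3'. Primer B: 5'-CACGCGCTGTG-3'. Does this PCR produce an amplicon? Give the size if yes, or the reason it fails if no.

Yes — a 115 bp product.

Primer A (TCGTCTACGTGGCT) matches the top strand at positions 60–73; it acts as a forward primer.
Primer B's reverse complement is CACAGCGCGTG, matching the top strand at positions 164–174; it acts as a reverse primer.
The 3' ends face each other across positions 60–174, giving a 115 bp product.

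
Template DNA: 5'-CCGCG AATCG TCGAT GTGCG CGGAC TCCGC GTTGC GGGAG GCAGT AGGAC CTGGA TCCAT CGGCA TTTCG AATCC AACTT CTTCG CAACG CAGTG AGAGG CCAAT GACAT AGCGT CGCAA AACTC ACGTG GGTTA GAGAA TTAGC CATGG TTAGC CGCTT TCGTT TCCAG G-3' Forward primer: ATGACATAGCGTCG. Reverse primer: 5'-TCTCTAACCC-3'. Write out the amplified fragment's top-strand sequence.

5'-ATGACATAGCGTCGCAAAACTCACGTGGGTTAGAGA-3'

The forward primer matches the template at positions 104–117.
The reverse primer's reverse complement is GGGTTAGAGA, which matches the template at positions 130–139.
The product is the template from position 104 through 139 (36 bp).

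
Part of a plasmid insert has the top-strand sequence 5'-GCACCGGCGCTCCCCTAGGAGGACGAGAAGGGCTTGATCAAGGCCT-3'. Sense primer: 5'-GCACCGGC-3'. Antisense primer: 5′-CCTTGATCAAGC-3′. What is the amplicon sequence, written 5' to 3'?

5'-GCACCGGCGCTCCCCTAGGAGGACGAGAAGGGCTTGATCAAGG-3'

The forward primer matches the template at positions 1–8.
The reverse primer's reverse complement is GCTTGATCAAGG, which matches the template at positions 32–43.
The product is the template from position 1 through 43 (43 bp).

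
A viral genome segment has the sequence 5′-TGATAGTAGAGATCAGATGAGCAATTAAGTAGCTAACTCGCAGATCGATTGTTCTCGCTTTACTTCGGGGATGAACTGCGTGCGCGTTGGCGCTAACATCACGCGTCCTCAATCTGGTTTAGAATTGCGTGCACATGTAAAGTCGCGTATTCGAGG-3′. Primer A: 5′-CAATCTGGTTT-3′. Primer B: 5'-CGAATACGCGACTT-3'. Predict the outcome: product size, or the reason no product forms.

Yes — a 44 bp product.

Primer A (CAATCTGGTTT) matches the top strand at positions 110–120; it acts as a forward primer.
Primer B's reverse complement is AAGTCGCGTATTCG, matching the top strand at positions 140–153; it acts as a reverse primer.
The 3' ends face each other across positions 110–153, giving a 44 bp product.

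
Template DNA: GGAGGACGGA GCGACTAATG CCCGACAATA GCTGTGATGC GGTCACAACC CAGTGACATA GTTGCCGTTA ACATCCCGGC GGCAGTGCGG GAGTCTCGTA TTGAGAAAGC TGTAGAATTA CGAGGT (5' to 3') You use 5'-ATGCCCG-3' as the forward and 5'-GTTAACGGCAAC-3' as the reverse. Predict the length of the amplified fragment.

Forward primer ATGCCCG is found on the top strand at positions 18–24.
Taking the reverse complement of GTTAACGGCAAC gives GTTGCCGTTAAC, found at positions 61–72 on the template; the primer anneals here to the top strand with its 3' end pointing upstream.
Amplicon spans positions 18–72: 55 bp.

55 bp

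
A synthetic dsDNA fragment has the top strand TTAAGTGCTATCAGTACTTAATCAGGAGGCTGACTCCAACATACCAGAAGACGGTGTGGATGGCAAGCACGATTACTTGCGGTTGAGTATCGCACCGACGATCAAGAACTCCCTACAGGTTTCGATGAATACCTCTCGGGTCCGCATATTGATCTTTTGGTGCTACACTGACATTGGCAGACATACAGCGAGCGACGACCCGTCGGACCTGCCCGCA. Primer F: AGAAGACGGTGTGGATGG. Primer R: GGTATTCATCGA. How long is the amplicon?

Forward primer AGAAGACGGTGTGGATGG is found on the top strand at positions 46–63.
The reverse primer's reverse complement is TCGATGAATACC, which matches the template at positions 122–133.
Amplicon spans positions 46–133: 88 bp.

88 bp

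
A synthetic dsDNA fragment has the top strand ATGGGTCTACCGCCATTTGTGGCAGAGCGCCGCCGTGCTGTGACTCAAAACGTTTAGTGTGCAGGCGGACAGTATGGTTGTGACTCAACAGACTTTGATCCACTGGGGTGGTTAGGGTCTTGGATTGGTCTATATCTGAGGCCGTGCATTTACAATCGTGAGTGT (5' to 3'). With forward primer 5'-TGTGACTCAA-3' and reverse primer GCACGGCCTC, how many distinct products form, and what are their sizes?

The forward primer TGTGACTCAA matches the top strand at positions 39–48, 79–88.
The reverse primer's reverse complement is GAGGCCGTGC, matching at positions 138–147.
Each forward site pairs with the reverse site to give a product ending at position 147: sizes 109, 69 bp.

Two products: 109 bp, 69 bp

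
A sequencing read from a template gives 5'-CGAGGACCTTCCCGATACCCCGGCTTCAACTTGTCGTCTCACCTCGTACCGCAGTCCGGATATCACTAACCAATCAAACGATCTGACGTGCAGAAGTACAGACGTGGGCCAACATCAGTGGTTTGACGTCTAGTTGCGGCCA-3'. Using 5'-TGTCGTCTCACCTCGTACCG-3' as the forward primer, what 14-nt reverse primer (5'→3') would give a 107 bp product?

The forward primer binds at positions 32–51, so a 107 bp product ends at position 32 + 107 − 1 = 138.
The reverse primer anneals to the top strand over positions 125–138, i.e. to GACGTCTAGTTGCG.
Its sequence written 5'→3' is the reverse complement: CGCAACTAGACGTC.

5'-CGCAACTAGACGTC-3'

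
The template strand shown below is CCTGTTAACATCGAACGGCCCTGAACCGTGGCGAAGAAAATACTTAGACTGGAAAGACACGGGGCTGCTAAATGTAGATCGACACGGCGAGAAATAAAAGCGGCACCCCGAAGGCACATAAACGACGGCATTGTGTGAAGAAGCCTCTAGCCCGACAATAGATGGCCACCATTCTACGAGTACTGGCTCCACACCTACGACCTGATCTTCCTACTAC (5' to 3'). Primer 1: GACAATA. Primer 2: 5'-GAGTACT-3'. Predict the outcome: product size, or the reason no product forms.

Primer 1 (GACAATA) matches the top strand at positions 154–160 (3' end points downstream).
Primer 2 (GAGTACT) also matches the top strand directly, at positions 178–184 — its reverse complement AGTACTC is not present.
Both primers anneal to the bottom strand with 3' ends pointing the same way, so neither can prime synthesis back toward the other.

No product — both primers anneal to the same strand and extend in the same direction.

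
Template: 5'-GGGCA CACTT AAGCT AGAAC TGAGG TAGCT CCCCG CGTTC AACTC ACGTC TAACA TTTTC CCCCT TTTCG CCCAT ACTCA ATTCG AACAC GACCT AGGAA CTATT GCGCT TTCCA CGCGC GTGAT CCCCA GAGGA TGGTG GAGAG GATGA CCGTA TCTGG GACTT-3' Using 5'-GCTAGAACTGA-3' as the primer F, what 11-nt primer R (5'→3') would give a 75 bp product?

5'-TTCGAATTGAG-3'

The forward primer binds at positions 13–23, so a 75 bp product ends at position 13 + 75 − 1 = 87.
The reverse primer anneals to the top strand over positions 77–87, i.e. to CTCAATTCGAA.
Its sequence written 5'→3' is the reverse complement: TTCGAATTGAG.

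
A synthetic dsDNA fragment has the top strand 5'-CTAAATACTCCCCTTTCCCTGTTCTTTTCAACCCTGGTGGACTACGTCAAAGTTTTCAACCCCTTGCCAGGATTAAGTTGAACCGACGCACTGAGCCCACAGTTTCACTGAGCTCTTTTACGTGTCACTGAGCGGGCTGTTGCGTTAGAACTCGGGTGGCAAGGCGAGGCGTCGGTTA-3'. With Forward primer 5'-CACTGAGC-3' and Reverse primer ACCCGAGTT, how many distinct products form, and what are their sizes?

Three products: 69 bp, 52 bp, 32 bp

The forward primer CACTGAGC matches the top strand at positions 89–96, 106–113, 126–133.
The reverse primer's reverse complement is AACTCGGGT, matching at positions 149–157.
Each forward site pairs with the reverse site to give a product ending at position 157: sizes 69, 52, 32 bp.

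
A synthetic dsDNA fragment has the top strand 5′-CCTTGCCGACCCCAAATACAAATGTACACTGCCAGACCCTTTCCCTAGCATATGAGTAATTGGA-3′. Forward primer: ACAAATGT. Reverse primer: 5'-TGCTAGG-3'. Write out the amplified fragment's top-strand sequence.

Scanning the template, ACAAATGT occurs at positions 18–25; this primer anneals to the bottom strand there with its 3' end pointing downstream.
Reverse complement of the reverse primer: CCTAGCA. This occurs on the top strand at positions 44–50.
The product is the template from position 18 through 50 (33 bp).

5'-ACAAATGTACACTGCCAGACCCTTTCCCTAGCA-3'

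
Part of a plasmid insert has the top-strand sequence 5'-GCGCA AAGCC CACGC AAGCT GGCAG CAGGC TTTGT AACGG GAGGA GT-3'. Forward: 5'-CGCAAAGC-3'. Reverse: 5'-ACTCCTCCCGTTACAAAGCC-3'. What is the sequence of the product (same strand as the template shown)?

5'-CGCAAAGCCCACGCAAGCTGGCAGCAGGCTTTGTAACGGGAGGAGT-3'

Forward primer CGCAAAGC is found on the top strand at positions 2–9.
Taking the reverse complement of ACTCCTCCCGTTACAAAGCC gives GGCTTTGTAACGGGAGGAGT, found at positions 28–47 on the template; the primer anneals here to the top strand with its 3' end pointing upstream.
The product is the template from position 2 through 47 (46 bp).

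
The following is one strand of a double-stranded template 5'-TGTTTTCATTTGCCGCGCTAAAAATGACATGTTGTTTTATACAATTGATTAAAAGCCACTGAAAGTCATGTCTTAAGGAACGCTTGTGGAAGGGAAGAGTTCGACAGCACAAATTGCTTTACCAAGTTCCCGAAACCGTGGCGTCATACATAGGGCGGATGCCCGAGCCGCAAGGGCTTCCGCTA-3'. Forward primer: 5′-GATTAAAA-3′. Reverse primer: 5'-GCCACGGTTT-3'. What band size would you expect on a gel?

96 bp

Scanning the template, GATTAAAA occurs at positions 47–54; this primer anneals to the bottom strand there with its 3' end pointing downstream.
Taking the reverse complement of GCCACGGTTT gives AAACCGTGGC, found at positions 133–142 on the template; the primer anneals here to the top strand with its 3' end pointing upstream.
The product runs from position 47 to position 142, so its length is 142 − 47 + 1 = 96 bp.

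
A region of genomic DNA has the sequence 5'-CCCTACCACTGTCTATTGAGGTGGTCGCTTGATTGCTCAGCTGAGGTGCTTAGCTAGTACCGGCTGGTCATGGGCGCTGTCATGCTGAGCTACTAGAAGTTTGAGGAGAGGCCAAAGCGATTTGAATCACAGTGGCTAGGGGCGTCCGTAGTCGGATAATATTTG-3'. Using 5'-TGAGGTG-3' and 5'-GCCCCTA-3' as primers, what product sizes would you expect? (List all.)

The forward primer TGAGGTG matches the top strand at positions 17–23, 42–48.
The reverse primer's reverse complement is TAGGGGC, matching at positions 137–143.
Each forward site pairs with the reverse site to give a product ending at position 143: sizes 127, 102 bp.

127 bp, 102 bp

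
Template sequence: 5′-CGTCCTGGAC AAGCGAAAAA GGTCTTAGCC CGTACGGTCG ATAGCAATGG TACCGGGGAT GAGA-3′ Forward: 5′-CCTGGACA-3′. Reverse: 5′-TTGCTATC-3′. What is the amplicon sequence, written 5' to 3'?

5'-CCTGGACAAGCGAAAAAGGTCTTAGCCCGTACGGTCGATAGCAA-3'

Scanning the template, CCTGGACA occurs at positions 4–11; this primer anneals to the bottom strand there with its 3' end pointing downstream.
Taking the reverse complement of TTGCTATC gives GATAGCAA, found at positions 40–47 on the template; the primer anneals here to the top strand with its 3' end pointing upstream.
The product is the template from position 4 through 47 (44 bp).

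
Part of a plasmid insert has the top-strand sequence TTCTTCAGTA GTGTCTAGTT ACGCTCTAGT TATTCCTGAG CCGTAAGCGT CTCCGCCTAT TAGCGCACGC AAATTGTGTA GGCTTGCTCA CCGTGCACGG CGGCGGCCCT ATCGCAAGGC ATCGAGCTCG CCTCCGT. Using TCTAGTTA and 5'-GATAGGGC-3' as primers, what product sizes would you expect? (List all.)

The forward primer TCTAGTTA matches the top strand at positions 14–21, 25–32.
The reverse primer's reverse complement is GCCCTATC, matching at positions 106–113.
Each forward site pairs with the reverse site to give a product ending at position 113: sizes 100, 89 bp.

100 bp, 89 bp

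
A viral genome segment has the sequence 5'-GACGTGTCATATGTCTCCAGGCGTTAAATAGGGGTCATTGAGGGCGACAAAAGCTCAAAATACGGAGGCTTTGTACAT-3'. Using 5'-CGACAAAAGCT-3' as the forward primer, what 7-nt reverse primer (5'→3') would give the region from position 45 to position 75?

The product's 3' end on the top strand is position 75.
The reverse primer anneals to the top strand over positions 69–75, i.e. to CTTTGTA.
Its sequence written 5'→3' is the reverse complement: TACAAAG.

5'-TACAAAG-3'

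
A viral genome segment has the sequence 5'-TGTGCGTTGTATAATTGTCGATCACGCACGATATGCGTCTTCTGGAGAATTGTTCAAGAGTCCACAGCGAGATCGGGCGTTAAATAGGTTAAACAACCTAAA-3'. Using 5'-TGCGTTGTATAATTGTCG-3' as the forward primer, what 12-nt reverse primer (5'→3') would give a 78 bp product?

5'-ACGCCCGATCTC-3'

The forward primer binds at positions 3–20, so a 78 bp product ends at position 3 + 78 − 1 = 80.
The reverse primer anneals to the top strand over positions 69–80, i.e. to GAGATCGGGCGT.
Its sequence written 5'→3' is the reverse complement: ACGCCCGATCTC.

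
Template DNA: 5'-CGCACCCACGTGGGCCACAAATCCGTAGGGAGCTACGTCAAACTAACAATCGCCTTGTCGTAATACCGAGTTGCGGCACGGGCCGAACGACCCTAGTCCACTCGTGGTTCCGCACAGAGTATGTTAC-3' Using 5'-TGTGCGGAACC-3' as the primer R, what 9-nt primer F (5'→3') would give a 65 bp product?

The reverse primer's reverse complement GGTTCCGCACA matches the template at positions 106–116, so the product ends at position 116.
A 65 bp product then starts at position 116 − 65 + 1 = 52.
The forward primer is identical to the top strand there: GCCTTGTCG.

5'-GCCTTGTCG-3'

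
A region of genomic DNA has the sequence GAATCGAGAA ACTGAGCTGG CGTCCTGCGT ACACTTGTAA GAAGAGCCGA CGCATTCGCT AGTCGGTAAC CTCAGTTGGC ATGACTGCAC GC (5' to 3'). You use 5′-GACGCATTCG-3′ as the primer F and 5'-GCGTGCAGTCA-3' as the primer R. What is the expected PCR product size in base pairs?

The forward primer matches the template at positions 49–58.
The reverse primer's reverse complement is TGACTGCACGC, which matches the template at positions 82–92.
Product length = (reverse-primer end) − (forward-primer start) + 1 = 92 − 49 + 1 = 44 bp.

44 bp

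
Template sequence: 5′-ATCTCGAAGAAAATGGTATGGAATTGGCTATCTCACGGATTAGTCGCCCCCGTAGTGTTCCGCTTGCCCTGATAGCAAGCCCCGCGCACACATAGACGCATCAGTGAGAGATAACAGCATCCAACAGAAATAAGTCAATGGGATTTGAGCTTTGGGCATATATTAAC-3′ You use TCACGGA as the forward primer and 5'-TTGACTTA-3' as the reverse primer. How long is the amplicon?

106 bp

Scanning the template, TCACGGA occurs at positions 33–39; this primer anneals to the bottom strand there with its 3' end pointing downstream.
Reverse complement of the reverse primer: TAAGTCAA. This occurs on the top strand at positions 131–138.
Product length = (reverse-primer end) − (forward-primer start) + 1 = 138 − 33 + 1 = 106 bp.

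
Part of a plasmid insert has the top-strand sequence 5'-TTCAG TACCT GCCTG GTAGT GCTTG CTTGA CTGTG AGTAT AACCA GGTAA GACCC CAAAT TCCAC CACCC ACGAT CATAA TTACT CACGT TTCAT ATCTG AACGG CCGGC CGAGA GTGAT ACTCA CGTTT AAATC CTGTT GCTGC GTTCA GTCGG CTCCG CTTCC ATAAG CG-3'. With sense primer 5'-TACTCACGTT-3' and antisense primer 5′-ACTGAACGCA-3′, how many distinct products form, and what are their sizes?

Two products: 71 bp, 33 bp

The forward primer TACTCACGTT matches the top strand at positions 82–91, 120–129.
The reverse primer's reverse complement is TGCGTTCAGT, matching at positions 143–152.
Each forward site pairs with the reverse site to give a product ending at position 152: sizes 71, 33 bp.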